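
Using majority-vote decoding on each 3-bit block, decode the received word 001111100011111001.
Split into 3-bit blocks and majority-vote each:
  block 1 = 001: 1 ones, 2 zeros → 0
  block 2 = 111: 3 ones, 0 zeros → 1
  block 3 = 100: 1 ones, 2 zeros → 0
  block 4 = 011: 2 ones, 1 zeros → 1
  block 5 = 111: 3 ones, 0 zeros → 1
  block 6 = 001: 1 ones, 2 zeros → 0
Decoded = 010110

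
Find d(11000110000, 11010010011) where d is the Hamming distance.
XOR = 00010100011, count of 1s = 4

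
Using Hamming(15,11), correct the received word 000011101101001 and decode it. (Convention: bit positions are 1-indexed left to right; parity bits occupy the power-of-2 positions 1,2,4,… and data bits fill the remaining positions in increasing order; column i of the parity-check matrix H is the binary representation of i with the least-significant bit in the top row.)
Syndrome s = H · r^T (mod 2), r = 000011101101001:
  s[0] = (101010101010101)·(000011101101001) mod 2 = 0+0+0+0+1+0+1+0+1+0+0+0+0+0+1 mod 2 = 0
  s[1] = (011001100110011)·(000011101101001) mod 2 = 0+0+0+0+0+1+1+0+0+1+0+0+0+0+1 mod 2 = 0
  s[2] = (000111100001111)·(000011101101001) mod 2 = 0+0+0+0+1+1+1+0+0+0+0+1+0+0+1 mod 2 = 1
  s[3] = (000000011111111)·(000011101101001) mod 2 = 0+0+0+0+0+0+0+0+1+1+0+1+0+0+1 mod 2 = 0
Syndrome = 0010
Column 4 of H equals this syndrome → error at bit 4 (1-indexed).
Flip bit 4: 000011101101001 → 000111101101001
Extract data bits at positions {3,5,6,7,9,10,11,12,13,14,15}: 01111101001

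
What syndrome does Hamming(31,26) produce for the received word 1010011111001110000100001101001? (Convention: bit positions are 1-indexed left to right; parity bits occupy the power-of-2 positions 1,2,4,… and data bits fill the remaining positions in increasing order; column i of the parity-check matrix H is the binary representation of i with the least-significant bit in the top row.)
Syndrome s = H · r^T (mod 2), r = 1010011111001110000100001101001:
  s[0] = (1010101010101010101010101010101)·(1010011111001110000100001101001) mod 2 = 1+0+1+0+0+0+1+0+1+0+0+0+1+0+1+0+0+0+0+0+0+0+0+0+1+0+0+0+0+0+1 mod 2 = 0
  s[1] = (0110011001100110011001100110011)·(1010011111001110000100001101001) mod 2 = 0+0+1+0+0+1+1+0+0+1+0+0+0+1+1+0+0+0+0+0+0+0+0+0+0+1+0+0+0+0+1 mod 2 = 0
  s[2] = (0001111000011110000111100001111)·(1010011111001110000100001101001) mod 2 = 0+0+0+0+0+1+1+0+0+0+0+0+1+1+1+0+0+0+0+1+0+0+0+0+0+0+0+1+0+0+1 mod 2 = 0
  s[3] = (0000000111111110000000011111111)·(1010011111001110000100001101001) mod 2 = 0+0+0+0+0+0+0+1+1+1+0+0+1+1+1+0+0+0+0+0+0+0+0+0+1+1+0+1+0+0+1 mod 2 = 0
  s[4] = (0000000000000001111111111111111)·(1010011111001110000100001101001) mod 2 = 0+0+0+0+0+0+0+0+0+0+0+0+0+0+0+0+0+0+0+1+0+0+0+0+1+1+0+1+0+0+1 mod 2 = 1
Syndrome = 00001
Non-zero syndrome: error at position 16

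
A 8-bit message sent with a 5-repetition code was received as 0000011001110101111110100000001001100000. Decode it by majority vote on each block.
Split into 5-bit blocks and majority-vote each:
  block 1 = 00000: 0 ones, 5 zeros → 0
  block 2 = 11001: 3 ones, 2 zeros → 1
  block 3 = 11010: 3 ones, 2 zeros → 1
  block 4 = 11111: 5 ones, 0 zeros → 1
  block 5 = 10100: 2 ones, 3 zeros → 0
  block 6 = 00000: 0 ones, 5 zeros → 0
  block 7 = 10011: 3 ones, 2 zeros → 1
  block 8 = 00000: 0 ones, 5 zeros → 0
Decoded = 01110010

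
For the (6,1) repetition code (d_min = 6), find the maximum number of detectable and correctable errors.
Detection only: up to d_min − 1 = 5 errors.
Correction: up to ⌊(d_min − 1)/2⌋ = ⌊5/2⌋ = 2 errors.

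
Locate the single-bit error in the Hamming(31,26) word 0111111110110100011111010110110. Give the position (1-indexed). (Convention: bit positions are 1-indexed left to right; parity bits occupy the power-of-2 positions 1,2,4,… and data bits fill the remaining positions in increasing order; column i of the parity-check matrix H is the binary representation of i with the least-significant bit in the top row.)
Syndrome s = H · r^T (mod 2), r = 0111111110110100011111010110110:
  s[0] = (1010101010101010101010101010101)·(0111111110110100011111010110110) mod 2 = 0+0+1+0+1+0+1+0+1+0+1+0+0+0+0+0+0+0+1+0+1+0+0+0+0+0+1+0+1+0+0 mod 2 = 1
  s[1] = (0110011001100110011001100110011)·(0111111110110100011111010110110) mod 2 = 0+1+1+0+0+1+1+0+0+0+1+0+0+1+0+0+0+1+1+0+0+1+0+0+0+1+1+0+0+1+0 mod 2 = 0
  s[2] = (0001111000011110000111100001111)·(0111111110110100011111010110110) mod 2 = 0+0+0+1+1+1+1+0+0+0+0+1+0+1+0+0+0+0+0+1+1+1+0+0+0+0+0+0+1+1+0 mod 2 = 1
  s[3] = (0000000111111110000000011111111)·(0111111110110100011111010110110) mod 2 = 0+0+0+0+0+0+0+1+1+0+1+1+0+1+0+0+0+0+0+0+0+0+0+1+0+1+1+0+1+1+0 mod 2 = 0
  s[4] = (0000000000000001111111111111111)·(0111111110110100011111010110110) mod 2 = 0+0+0+0+0+0+0+0+0+0+0+0+0+0+0+0+0+1+1+1+1+1+0+1+0+1+1+0+1+1+0 mod 2 = 0
Syndrome = 10100
Column i of H is the binary representation of i, so the syndrome is the binary index of the flipped bit.
Read s = 10100 with s[0] as LSB: 1·2^0 + 0·2^1 + 1·2^2 + 0·2^3 + 0·2^4 = 5.
Error is at bit position 5.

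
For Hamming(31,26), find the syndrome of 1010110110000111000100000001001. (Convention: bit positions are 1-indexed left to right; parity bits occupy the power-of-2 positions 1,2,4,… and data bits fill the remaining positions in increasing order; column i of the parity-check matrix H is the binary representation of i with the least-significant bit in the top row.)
Syndrome s = H · r^T (mod 2), r = 1010110110000111000100000001001:
  s[0] = (1010101010101010101010101010101)·(1010110110000111000100000001001) mod 2 = 1+0+1+0+1+0+0+0+1+0+0+0+0+0+1+0+0+0+0+0+0+0+0+0+0+0+0+0+0+0+1 mod 2 = 0
  s[1] = (0110011001100110011001100110011)·(1010110110000111000100000001001) mod 2 = 0+0+1+0+0+1+0+0+0+0+0+0+0+1+1+0+0+0+0+0+0+0+0+0+0+0+0+0+0+0+1 mod 2 = 1
  s[2] = (0001111000011110000111100001111)·(1010110110000111000100000001001) mod 2 = 0+0+0+0+1+1+0+0+0+0+0+0+0+1+1+0+0+0+0+1+0+0+0+0+0+0+0+1+0+0+1 mod 2 = 1
  s[3] = (0000000111111110000000011111111)·(1010110110000111000100000001001) mod 2 = 0+0+0+0+0+0+0+1+1+0+0+0+0+1+1+0+0+0+0+0+0+0+0+0+0+0+0+1+0+0+1 mod 2 = 0
  s[4] = (0000000000000001111111111111111)·(1010110110000111000100000001001) mod 2 = 0+0+0+0+0+0+0+0+0+0+0+0+0+0+0+1+0+0+0+1+0+0+0+0+0+0+0+1+0+0+1 mod 2 = 0
Syndrome = 01100
Non-zero syndrome: error at position 6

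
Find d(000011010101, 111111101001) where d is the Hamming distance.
XOR = 111100111100, count of 1s = 8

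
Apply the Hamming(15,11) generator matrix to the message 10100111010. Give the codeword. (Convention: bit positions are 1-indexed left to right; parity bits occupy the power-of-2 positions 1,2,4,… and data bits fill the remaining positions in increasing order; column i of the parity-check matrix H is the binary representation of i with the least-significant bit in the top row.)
Codeword c = d · G (mod 2), d = 10100111010:
  c[0] = d·G[:,0] = (10100111010)·(11011010101) mod 2 = 1+0+0+0+0+0+1+0+0+0+0 mod 2 = 0
  c[1] = d·G[:,1] = (10100111010)·(10110110011) mod 2 = 1+0+1+0+0+1+1+0+0+1+0 mod 2 = 1
  c[2] = d·G[:,2] = (10100111010)·(10000000000) mod 2 = 1+0+0+0+0+0+0+0+0+0+0 mod 2 = 1
  c[3] = d·G[:,3] = (10100111010)·(01110001111) mod 2 = 0+0+1+0+0+0+0+1+0+1+0 mod 2 = 1
  c[4] = d·G[:,4] = (10100111010)·(01000000000) mod 2 = 0+0+0+0+0+0+0+0+0+0+0 mod 2 = 0
  c[5] = d·G[:,5] = (10100111010)·(00100000000) mod 2 = 0+0+1+0+0+0+0+0+0+0+0 mod 2 = 1
  c[6] = d·G[:,6] = (10100111010)·(00010000000) mod 2 = 0+0+0+0+0+0+0+0+0+0+0 mod 2 = 0
  c[7] = d·G[:,7] = (10100111010)·(00001111111) mod 2 = 0+0+0+0+0+1+1+1+0+1+0 mod 2 = 0
  c[8] = d·G[:,8] = (10100111010)·(00001000000) mod 2 = 0+0+0+0+0+0+0+0+0+0+0 mod 2 = 0
  c[9] = d·G[:,9] = (10100111010)·(00000100000) mod 2 = 0+0+0+0+0+1+0+0+0+0+0 mod 2 = 1
  c[10] = d·G[:,10] = (10100111010)·(00000010000) mod 2 = 0+0+0+0+0+0+1+0+0+0+0 mod 2 = 1
  c[11] = d·G[:,11] = (10100111010)·(00000001000) mod 2 = 0+0+0+0+0+0+0+1+0+0+0 mod 2 = 1
  c[12] = d·G[:,12] = (10100111010)·(00000000100) mod 2 = 0+0+0+0+0+0+0+0+0+0+0 mod 2 = 0
  c[13] = d·G[:,13] = (10100111010)·(00000000010) mod 2 = 0+0+0+0+0+0+0+0+0+1+0 mod 2 = 1
  c[14] = d·G[:,14] = (10100111010)·(00000000001) mod 2 = 0+0+0+0+0+0+0+0+0+0+0 mod 2 = 0
Codeword = 011101000111010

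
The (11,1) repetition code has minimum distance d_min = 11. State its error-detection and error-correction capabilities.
Detection only: up to d_min − 1 = 10 errors.
Correction: up to ⌊(d_min − 1)/2⌋ = ⌊10/2⌋ = 5 errors.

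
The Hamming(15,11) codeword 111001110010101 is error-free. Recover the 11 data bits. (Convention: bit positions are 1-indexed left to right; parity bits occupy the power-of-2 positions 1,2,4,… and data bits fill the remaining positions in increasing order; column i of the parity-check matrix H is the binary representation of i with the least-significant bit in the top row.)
Parity bits occupy power-of-2 positions; data bits are at positions {3,5,6,7,9,10,11,12,13,14,15} (1-indexed).
Extract: c[3]=1 c[5]=0 c[6]=1 c[7]=1 c[9]=0 c[10]=0 c[11]=1 c[12]=0 c[13]=1 c[14]=0 c[15]=1
Data = 10110010101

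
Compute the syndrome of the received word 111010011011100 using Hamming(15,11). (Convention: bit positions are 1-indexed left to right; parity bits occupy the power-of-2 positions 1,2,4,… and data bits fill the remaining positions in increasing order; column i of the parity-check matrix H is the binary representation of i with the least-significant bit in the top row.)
Syndrome s = H · r^T (mod 2), r = 111010011011100:
  s[0] = (101010101010101)·(111010011011100) mod 2 = 1+0+1+0+1+0+0+0+1+0+1+0+1+0+0 mod 2 = 0
  s[1] = (011001100110011)·(111010011011100) mod 2 = 0+1+1+0+0+0+0+0+0+0+1+0+0+0+0 mod 2 = 1
  s[2] = (000111100001111)·(111010011011100) mod 2 = 0+0+0+0+1+0+0+0+0+0+0+1+1+0+0 mod 2 = 1
  s[3] = (000000011111111)·(111010011011100) mod 2 = 0+0+0+0+0+0+0+1+1+0+1+1+1+0+0 mod 2 = 1
Syndrome = 0111
Non-zero syndrome: error at position 14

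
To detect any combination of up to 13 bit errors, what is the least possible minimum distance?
Detecting e errors requires d_min ≥ e + 1 = 13 + 1 = 14.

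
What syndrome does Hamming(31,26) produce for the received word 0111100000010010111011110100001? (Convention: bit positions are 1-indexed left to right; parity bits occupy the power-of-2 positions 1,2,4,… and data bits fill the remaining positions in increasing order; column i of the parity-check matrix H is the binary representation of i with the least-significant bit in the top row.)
Syndrome s = H · r^T (mod 2), r = 0111100000010010111011110100001:
  s[0] = (1010101010101010101010101010101)·(0111100000010010111011110100001) mod 2 = 0+0+1+0+1+0+0+0+0+0+0+0+0+0+1+0+1+0+1+0+1+0+1+0+0+0+0+0+0+0+1 mod 2 = 0
  s[1] = (0110011001100110011001100110011)·(0111100000010010111011110100001) mod 2 = 0+1+1+0+0+0+0+0+0+0+0+0+0+0+1+0+0+1+1+0+0+1+1+0+0+1+0+0+0+0+1 mod 2 = 1
  s[2] = (0001111000011110000111100001111)·(0111100000010010111011110100001) mod 2 = 0+0+0+1+1+0+0+0+0+0+0+1+0+0+1+0+0+0+0+0+1+1+1+0+0+0+0+0+0+0+1 mod 2 = 0
  s[3] = (0000000111111110000000011111111)·(0111100000010010111011110100001) mod 2 = 0+0+0+0+0+0+0+0+0+0+0+1+0+0+1+0+0+0+0+0+0+0+0+1+0+1+0+0+0+0+1 mod 2 = 1
  s[4] = (0000000000000001111111111111111)·(0111100000010010111011110100001) mod 2 = 0+0+0+0+0+0+0+0+0+0+0+0+0+0+0+0+1+1+1+0+1+1+1+1+0+1+0+0+0+0+1 mod 2 = 1
Syndrome = 01011
Non-zero syndrome: error at position 26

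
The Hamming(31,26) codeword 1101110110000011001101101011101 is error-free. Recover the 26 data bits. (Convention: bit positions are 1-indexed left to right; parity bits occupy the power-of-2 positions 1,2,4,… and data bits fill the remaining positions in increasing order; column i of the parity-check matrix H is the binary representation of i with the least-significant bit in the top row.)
Parity bits occupy power-of-2 positions; data bits are at positions {3,5,6,7,9,10,11,12,13,14,15,17,18,19,20,21,22,23,24,25,26,27,28,29,30,31} (1-indexed).
Extract: c[3]=0 c[5]=1 c[6]=1 c[7]=0 c[9]=1 c[10]=0 c[11]=0 c[12]=0 c[13]=0 c[14]=0 c[15]=1 c[17]=0 c[18]=0 c[19]=1 c[20]=1 c[21]=0 c[22]=1 c[23]=1 c[24]=0 c[25]=1 c[26]=0 c[27]=1 c[28]=1 c[29]=1 c[30]=0 c[31]=1
Data = 01101000001001101101011101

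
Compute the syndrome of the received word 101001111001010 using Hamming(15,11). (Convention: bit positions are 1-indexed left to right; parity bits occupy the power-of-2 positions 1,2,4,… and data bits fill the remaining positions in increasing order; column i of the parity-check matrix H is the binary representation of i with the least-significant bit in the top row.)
Syndrome s = H · r^T (mod 2), r = 101001111001010:
  s[0] = (101010101010101)·(101001111001010) mod 2 = 1+0+1+0+0+0+1+0+1+0+0+0+0+0+0 mod 2 = 0
  s[1] = (011001100110011)·(101001111001010) mod 2 = 0+0+1+0+0+1+1+0+0+0+0+0+0+1+0 mod 2 = 0
  s[2] = (000111100001111)·(101001111001010) mod 2 = 0+0+0+0+0+1+1+0+0+0+0+1+0+1+0 mod 2 = 0
  s[3] = (000000011111111)·(101001111001010) mod 2 = 0+0+0+0+0+0+0+1+1+0+0+1+0+1+0 mod 2 = 0
Syndrome = 0000
s = 0: no error detected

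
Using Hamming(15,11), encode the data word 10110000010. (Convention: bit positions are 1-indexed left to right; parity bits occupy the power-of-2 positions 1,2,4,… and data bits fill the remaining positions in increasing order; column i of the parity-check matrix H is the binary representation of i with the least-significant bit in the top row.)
Codeword c = d · G (mod 2), d = 10110000010:
  c[0] = d·G[:,0] = (10110000010)·(11011010101) mod 2 = 1+0+0+1+0+0+0+0+0+0+0 mod 2 = 0
  c[1] = d·G[:,1] = (10110000010)·(10110110011) mod 2 = 1+0+1+1+0+0+0+0+0+1+0 mod 2 = 0
  c[2] = d·G[:,2] = (10110000010)·(10000000000) mod 2 = 1+0+0+0+0+0+0+0+0+0+0 mod 2 = 1
  c[3] = d·G[:,3] = (10110000010)·(01110001111) mod 2 = 0+0+1+1+0+0+0+0+0+1+0 mod 2 = 1
  c[4] = d·G[:,4] = (10110000010)·(01000000000) mod 2 = 0+0+0+0+0+0+0+0+0+0+0 mod 2 = 0
  c[5] = d·G[:,5] = (10110000010)·(00100000000) mod 2 = 0+0+1+0+0+0+0+0+0+0+0 mod 2 = 1
  c[6] = d·G[:,6] = (10110000010)·(00010000000) mod 2 = 0+0+0+1+0+0+0+0+0+0+0 mod 2 = 1
  c[7] = d·G[:,7] = (10110000010)·(00001111111) mod 2 = 0+0+0+0+0+0+0+0+0+1+0 mod 2 = 1
  c[8] = d·G[:,8] = (10110000010)·(00001000000) mod 2 = 0+0+0+0+0+0+0+0+0+0+0 mod 2 = 0
  c[9] = d·G[:,9] = (10110000010)·(00000100000) mod 2 = 0+0+0+0+0+0+0+0+0+0+0 mod 2 = 0
  c[10] = d·G[:,10] = (10110000010)·(00000010000) mod 2 = 0+0+0+0+0+0+0+0+0+0+0 mod 2 = 0
  c[11] = d·G[:,11] = (10110000010)·(00000001000) mod 2 = 0+0+0+0+0+0+0+0+0+0+0 mod 2 = 0
  c[12] = d·G[:,12] = (10110000010)·(00000000100) mod 2 = 0+0+0+0+0+0+0+0+0+0+0 mod 2 = 0
  c[13] = d·G[:,13] = (10110000010)·(00000000010) mod 2 = 0+0+0+0+0+0+0+0+0+1+0 mod 2 = 1
  c[14] = d·G[:,14] = (10110000010)·(00000000001) mod 2 = 0+0+0+0+0+0+0+0+0+0+0 mod 2 = 0
Codeword = 001101110000010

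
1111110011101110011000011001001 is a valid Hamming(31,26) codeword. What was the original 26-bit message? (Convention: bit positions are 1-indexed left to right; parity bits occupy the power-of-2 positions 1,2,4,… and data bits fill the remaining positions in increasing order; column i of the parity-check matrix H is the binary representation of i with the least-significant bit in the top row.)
Parity bits occupy power-of-2 positions; data bits are at positions {3,5,6,7,9,10,11,12,13,14,15,17,18,19,20,21,22,23,24,25,26,27,28,29,30,31} (1-indexed).
Extract: c[3]=1 c[5]=1 c[6]=1 c[7]=0 c[9]=1 c[10]=1 c[11]=1 c[12]=0 c[13]=1 c[14]=1 c[15]=1 c[17]=0 c[18]=1 c[19]=1 c[20]=0 c[21]=0 c[22]=0 c[23]=0 c[24]=1 c[25]=1 c[26]=0 c[27]=0 c[28]=1 c[29]=0 c[30]=0 c[31]=1
Data = 11101110111011000011001001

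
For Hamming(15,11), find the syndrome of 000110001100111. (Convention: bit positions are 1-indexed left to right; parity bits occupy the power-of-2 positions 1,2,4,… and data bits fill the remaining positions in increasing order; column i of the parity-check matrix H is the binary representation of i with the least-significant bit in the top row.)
Syndrome s = H · r^T (mod 2), r = 000110001100111:
  s[0] = (101010101010101)·(000110001100111) mod 2 = 0+0+0+0+1+0+0+0+1+0+0+0+1+0+1 mod 2 = 0
  s[1] = (011001100110011)·(000110001100111) mod 2 = 0+0+0+0+0+0+0+0+0+1+0+0+0+1+1 mod 2 = 1
  s[2] = (000111100001111)·(000110001100111) mod 2 = 0+0+0+1+1+0+0+0+0+0+0+0+1+1+1 mod 2 = 1
  s[3] = (000000011111111)·(000110001100111) mod 2 = 0+0+0+0+0+0+0+0+1+1+0+0+1+1+1 mod 2 = 1
Syndrome = 0111
Non-zero syndrome: error at position 14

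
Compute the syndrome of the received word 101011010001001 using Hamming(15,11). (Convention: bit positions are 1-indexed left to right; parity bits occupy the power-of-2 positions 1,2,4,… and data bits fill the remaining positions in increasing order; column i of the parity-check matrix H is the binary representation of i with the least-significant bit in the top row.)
Syndrome s = H · r^T (mod 2), r = 101011010001001:
  s[0] = (101010101010101)·(101011010001001) mod 2 = 1+0+1+0+1+0+0+0+0+0+0+0+0+0+1 mod 2 = 0
  s[1] = (011001100110011)·(101011010001001) mod 2 = 0+0+1+0+0+1+0+0+0+0+0+0+0+0+1 mod 2 = 1
  s[2] = (000111100001111)·(101011010001001) mod 2 = 0+0+0+0+1+1+0+0+0+0+0+1+0+0+1 mod 2 = 0
  s[3] = (000000011111111)·(101011010001001) mod 2 = 0+0+0+0+0+0+0+1+0+0+0+1+0+0+1 mod 2 = 1
Syndrome = 0101
Non-zero syndrome: error at position 10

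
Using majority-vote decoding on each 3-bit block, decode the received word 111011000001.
Split into 3-bit blocks and majority-vote each:
  block 1 = 111: 3 ones, 0 zeros → 1
  block 2 = 011: 2 ones, 1 zeros → 1
  block 3 = 000: 0 ones, 3 zeros → 0
  block 4 = 001: 1 ones, 2 zeros → 0
Decoded = 1100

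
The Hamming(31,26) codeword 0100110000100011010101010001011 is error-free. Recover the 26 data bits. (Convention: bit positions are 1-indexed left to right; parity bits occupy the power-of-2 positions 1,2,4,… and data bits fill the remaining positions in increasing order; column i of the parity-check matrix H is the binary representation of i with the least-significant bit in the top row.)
Parity bits occupy power-of-2 positions; data bits are at positions {3,5,6,7,9,10,11,12,13,14,15,17,18,19,20,21,22,23,24,25,26,27,28,29,30,31} (1-indexed).
Extract: c[3]=0 c[5]=1 c[6]=1 c[7]=0 c[9]=0 c[10]=0 c[11]=1 c[12]=0 c[13]=0 c[14]=0 c[15]=1 c[17]=0 c[18]=1 c[19]=0 c[20]=1 c[21]=0 c[22]=1 c[23]=0 c[24]=1 c[25]=0 c[26]=0 c[27]=0 c[28]=1 c[29]=0 c[30]=1 c[31]=1
Data = 01100010001010101010001011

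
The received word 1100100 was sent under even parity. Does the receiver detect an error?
Sum of received bits: 1+1+0+0+1+0+0 = 3; 3 mod 2 = 1. Result is 1 ≠ 0 → error detected.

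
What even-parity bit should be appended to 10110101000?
Sum of data bits: 1+0+1+1+0+1+0+1+0+0+0 = 5.
5 mod 2 = 1, so parity bit = 1.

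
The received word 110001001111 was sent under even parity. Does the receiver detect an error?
Sum of received bits: 1+1+0+0+0+1+0+0+1+1+1+1 = 7; 7 mod 2 = 1. Result is 1 ≠ 0 → error detected.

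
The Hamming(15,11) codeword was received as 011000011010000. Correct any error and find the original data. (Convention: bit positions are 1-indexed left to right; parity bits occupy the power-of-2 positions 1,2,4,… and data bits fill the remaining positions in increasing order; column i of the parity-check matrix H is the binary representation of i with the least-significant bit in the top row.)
Syndrome s = H · r^T (mod 2), r = 011000011010000:
  s[0] = (101010101010101)·(011000011010000) mod 2 = 0+0+1+0+0+0+0+0+1+0+1+0+0+0+0 mod 2 = 1
  s[1] = (011001100110011)·(011000011010000) mod 2 = 0+1+1+0+0+0+0+0+0+0+1+0+0+0+0 mod 2 = 1
  s[2] = (000111100001111)·(011000011010000) mod 2 = 0+0+0+0+0+0+0+0+0+0+0+0+0+0+0 mod 2 = 0
  s[3] = (000000011111111)·(011000011010000) mod 2 = 0+0+0+0+0+0+0+1+1+0+1+0+0+0+0 mod 2 = 1
Syndrome = 1101
Column 11 of H equals this syndrome → error at bit 11 (1-indexed).
Flip bit 11: 011000011010000 → 011000011000000
Extract data bits at positions {3,5,6,7,9,10,11,12,13,14,15}: 10001000000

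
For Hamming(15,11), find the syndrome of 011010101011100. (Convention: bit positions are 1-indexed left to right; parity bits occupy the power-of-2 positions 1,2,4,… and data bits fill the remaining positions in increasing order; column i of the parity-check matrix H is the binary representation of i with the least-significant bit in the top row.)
Syndrome s = H · r^T (mod 2), r = 011010101011100:
  s[0] = (101010101010101)·(011010101011100) mod 2 = 0+0+1+0+1+0+1+0+1+0+1+0+1+0+0 mod 2 = 0
  s[1] = (011001100110011)·(011010101011100) mod 2 = 0+1+1+0+0+0+1+0+0+0+1+0+0+0+0 mod 2 = 0
  s[2] = (000111100001111)·(011010101011100) mod 2 = 0+0+0+0+1+0+1+0+0+0+0+1+1+0+0 mod 2 = 0
  s[3] = (000000011111111)·(011010101011100) mod 2 = 0+0+0+0+0+0+0+0+1+0+1+1+1+0+0 mod 2 = 0
Syndrome = 0000
s = 0: no error detected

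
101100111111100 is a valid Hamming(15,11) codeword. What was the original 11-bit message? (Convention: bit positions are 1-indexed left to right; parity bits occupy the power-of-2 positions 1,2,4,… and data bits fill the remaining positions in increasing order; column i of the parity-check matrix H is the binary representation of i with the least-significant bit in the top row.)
Parity bits occupy power-of-2 positions; data bits are at positions {3,5,6,7,9,10,11,12,13,14,15} (1-indexed).
Extract: c[3]=1 c[5]=0 c[6]=0 c[7]=1 c[9]=1 c[10]=1 c[11]=1 c[12]=1 c[13]=1 c[14]=0 c[15]=0
Data = 10011111100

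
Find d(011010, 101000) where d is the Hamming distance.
XOR = 110010, count of 1s = 3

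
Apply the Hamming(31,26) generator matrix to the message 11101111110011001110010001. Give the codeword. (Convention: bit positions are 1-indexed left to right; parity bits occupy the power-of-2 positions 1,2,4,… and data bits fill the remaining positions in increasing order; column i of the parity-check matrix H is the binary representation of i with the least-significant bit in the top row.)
Codeword c = d · G (mod 2), d = 11101111110011001110010001:
  c[0] = d·G[:,0] = (11101111110011001110010001)·(11011010101101010101010101) mod 2 = 1+1+0+0+1+0+1+0+1+0+0+0+0+1+0+0+0+1+0+0+0+1+0+0+0+1 mod 2 = 1
  c[1] = d·G[:,1] = (11101111110011001110010001)·(10110110011011001100110011) mod 2 = 1+0+1+0+0+1+1+0+0+1+0+0+1+1+0+0+1+1+0+0+0+1+0+0+0+1 mod 2 = 1
  c[2] = d·G[:,2] = (11101111110011001110010001)·(10000000000000000000000000) mod 2 = 1+0+0+0+0+0+0+0+0+0+0+0+0+0+0+0+0+0+0+0+0+0+0+0+0+0 mod 2 = 1
  c[3] = d·G[:,3] = (11101111110011001110010001)·(01110001111000111100001111) mod 2 = 0+1+1+0+0+0+0+1+1+1+0+0+0+0+0+0+1+1+0+0+0+0+0+0+0+1 mod 2 = 0
  c[4] = d·G[:,4] = (11101111110011001110010001)·(01000000000000000000000000) mod 2 = 0+1+0+0+0+0+0+0+0+0+0+0+0+0+0+0+0+0+0+0+0+0+0+0+0+0 mod 2 = 1
  c[5] = d·G[:,5] = (11101111110011001110010001)·(00100000000000000000000000) mod 2 = 0+0+1+0+0+0+0+0+0+0+0+0+0+0+0+0+0+0+0+0+0+0+0+0+0+0 mod 2 = 1
  c[6] = d·G[:,6] = (11101111110011001110010001)·(00010000000000000000000000) mod 2 = 0+0+0+0+0+0+0+0+0+0+0+0+0+0+0+0+0+0+0+0+0+0+0+0+0+0 mod 2 = 0
  c[7] = d·G[:,7] = (11101111110011001110010001)·(00001111111000000011111111) mod 2 = 0+0+0+0+1+1+1+1+1+1+0+0+0+0+0+0+0+0+1+0+0+1+0+0+0+1 mod 2 = 1
  c[8] = d·G[:,8] = (11101111110011001110010001)·(00001000000000000000000000) mod 2 = 0+0+0+0+1+0+0+0+0+0+0+0+0+0+0+0+0+0+0+0+0+0+0+0+0+0 mod 2 = 1
  c[9] = d·G[:,9] = (11101111110011001110010001)·(00000100000000000000000000) mod 2 = 0+0+0+0+0+1+0+0+0+0+0+0+0+0+0+0+0+0+0+0+0+0+0+0+0+0 mod 2 = 1
  c[10] = d·G[:,10] = (11101111110011001110010001)·(00000010000000000000000000) mod 2 = 0+0+0+0+0+0+1+0+0+0+0+0+0+0+0+0+0+0+0+0+0+0+0+0+0+0 mod 2 = 1
  c[11] = d·G[:,11] = (11101111110011001110010001)·(00000001000000000000000000) mod 2 = 0+0+0+0+0+0+0+1+0+0+0+0+0+0+0+0+0+0+0+0+0+0+0+0+0+0 mod 2 = 1
  c[12] = d·G[:,12] = (11101111110011001110010001)·(00000000100000000000000000) mod 2 = 0+0+0+0+0+0+0+0+1+0+0+0+0+0+0+0+0+0+0+0+0+0+0+0+0+0 mod 2 = 1
  c[13] = d·G[:,13] = (11101111110011001110010001)·(00000000010000000000000000) mod 2 = 0+0+0+0+0+0+0+0+0+1+0+0+0+0+0+0+0+0+0+0+0+0+0+0+0+0 mod 2 = 1
  c[14] = d·G[:,14] = (11101111110011001110010001)·(00000000001000000000000000) mod 2 = 0+0+0+0+0+0+0+0+0+0+0+0+0+0+0+0+0+0+0+0+0+0+0+0+0+0 mod 2 = 0
  c[15] = d·G[:,15] = (11101111110011001110010001)·(00000000000111111111111111) mod 2 = 0+0+0+0+0+0+0+0+0+0+0+0+1+1+0+0+1+1+1+0+0+1+0+0+0+1 mod 2 = 1
  c[16] = d·G[:,16] = (11101111110011001110010001)·(00000000000100000000000000) mod 2 = 0+0+0+0+0+0+0+0+0+0+0+0+0+0+0+0+0+0+0+0+0+0+0+0+0+0 mod 2 = 0
  c[17] = d·G[:,17] = (11101111110011001110010001)·(00000000000010000000000000) mod 2 = 0+0+0+0+0+0+0+0+0+0+0+0+1+0+0+0+0+0+0+0+0+0+0+0+0+0 mod 2 = 1
  c[18] = d·G[:,18] = (11101111110011001110010001)·(00000000000001000000000000) mod 2 = 0+0+0+0+0+0+0+0+0+0+0+0+0+1+0+0+0+0+0+0+0+0+0+0+0+0 mod 2 = 1
  c[19] = d·G[:,19] = (11101111110011001110010001)·(00000000000000100000000000) mod 2 = 0+0+0+0+0+0+0+0+0+0+0+0+0+0+0+0+0+0+0+0+0+0+0+0+0+0 mod 2 = 0
  c[20] = d·G[:,20] = (11101111110011001110010001)·(00000000000000010000000000) mod 2 = 0+0+0+0+0+0+0+0+0+0+0+0+0+0+0+0+0+0+0+0+0+0+0+0+0+0 mod 2 = 0
  c[21] = d·G[:,21] = (11101111110011001110010001)·(00000000000000001000000000) mod 2 = 0+0+0+0+0+0+0+0+0+0+0+0+0+0+0+0+1+0+0+0+0+0+0+0+0+0 mod 2 = 1
  c[22] = d·G[:,22] = (11101111110011001110010001)·(00000000000000000100000000) mod 2 = 0+0+0+0+0+0+0+0+0+0+0+0+0+0+0+0+0+1+0+0+0+0+0+0+0+0 mod 2 = 1
  c[23] = d·G[:,23] = (11101111110011001110010001)·(00000000000000000010000000) mod 2 = 0+0+0+0+0+0+0+0+0+0+0+0+0+0+0+0+0+0+1+0+0+0+0+0+0+0 mod 2 = 1
  c[24] = d·G[:,24] = (11101111110011001110010001)·(00000000000000000001000000) mod 2 = 0+0+0+0+0+0+0+0+0+0+0+0+0+0+0+0+0+0+0+0+0+0+0+0+0+0 mod 2 = 0
  c[25] = d·G[:,25] = (11101111110011001110010001)·(00000000000000000000100000) mod 2 = 0+0+0+0+0+0+0+0+0+0+0+0+0+0+0+0+0+0+0+0+0+0+0+0+0+0 mod 2 = 0
  c[26] = d·G[:,26] = (11101111110011001110010001)·(00000000000000000000010000) mod 2 = 0+0+0+0+0+0+0+0+0+0+0+0+0+0+0+0+0+0+0+0+0+1+0+0+0+0 mod 2 = 1
  c[27] = d·G[:,27] = (11101111110011001110010001)·(00000000000000000000001000) mod 2 = 0+0+0+0+0+0+0+0+0+0+0+0+0+0+0+0+0+0+0+0+0+0+0+0+0+0 mod 2 = 0
  c[28] = d·G[:,28] = (11101111110011001110010001)·(00000000000000000000000100) mod 2 = 0+0+0+0+0+0+0+0+0+0+0+0+0+0+0+0+0+0+0+0+0+0+0+0+0+0 mod 2 = 0
  c[29] = d·G[:,29] = (11101111110011001110010001)·(00000000000000000000000010) mod 2 = 0+0+0+0+0+0+0+0+0+0+0+0+0+0+0+0+0+0+0+0+0+0+0+0+0+0 mod 2 = 0
  c[30] = d·G[:,30] = (11101111110011001110010001)·(00000000000000000000000001) mod 2 = 0+0+0+0+0+0+0+0+0+0+0+0+0+0+0+0+0+0+0+0+0+0+0+0+0+1 mod 2 = 1
Codeword = 1110110111111101011001110010001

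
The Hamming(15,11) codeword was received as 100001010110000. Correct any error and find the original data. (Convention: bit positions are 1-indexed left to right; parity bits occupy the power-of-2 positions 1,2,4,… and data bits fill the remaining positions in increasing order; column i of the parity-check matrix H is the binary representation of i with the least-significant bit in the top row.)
Syndrome s = H · r^T (mod 2), r = 100001010110000:
  s[0] = (101010101010101)·(100001010110000) mod 2 = 1+0+0+0+0+0+0+0+0+0+1+0+0+0+0 mod 2 = 0
  s[1] = (011001100110011)·(100001010110000) mod 2 = 0+0+0+0+0+1+0+0+0+1+1+0+0+0+0 mod 2 = 1
  s[2] = (000111100001111)·(100001010110000) mod 2 = 0+0+0+0+0+1+0+0+0+0+0+0+0+0+0 mod 2 = 1
  s[3] = (000000011111111)·(100001010110000) mod 2 = 0+0+0+0+0+0+0+1+0+1+1+0+0+0+0 mod 2 = 1
Syndrome = 0111
Column 14 of H equals this syndrome → error at bit 14 (1-indexed).
Flip bit 14: 100001010110000 → 100001010110010
Extract data bits at positions {3,5,6,7,9,10,11,12,13,14,15}: 00100110010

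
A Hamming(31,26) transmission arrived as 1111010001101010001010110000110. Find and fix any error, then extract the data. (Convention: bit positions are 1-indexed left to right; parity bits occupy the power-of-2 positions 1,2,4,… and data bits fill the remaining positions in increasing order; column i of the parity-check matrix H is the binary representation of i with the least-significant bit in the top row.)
Syndrome s = H · r^T (mod 2), r = 1111010001101010001010110000110:
  s[0] = (1010101010101010101010101010101)·(1111010001101010001010110000110) mod 2 = 1+0+1+0+0+0+0+0+0+0+1+0+1+0+1+0+0+0+1+0+1+0+1+0+0+0+0+0+1+0+0 mod 2 = 1
  s[1] = (0110011001100110011001100110011)·(1111010001101010001010110000110) mod 2 = 0+1+1+0+0+1+0+0+0+1+1+0+0+0+1+0+0+0+1+0+0+0+1+0+0+0+0+0+0+1+0 mod 2 = 1
  s[2] = (0001111000011110000111100001111)·(1111010001101010001010110000110) mod 2 = 0+0+0+1+0+1+0+0+0+0+0+0+1+0+1+0+0+0+0+0+1+0+1+0+0+0+0+0+1+1+0 mod 2 = 0
  s[3] = (0000000111111110000000011111111)·(1111010001101010001010110000110) mod 2 = 0+0+0+0+0+0+0+0+0+1+1+0+1+0+1+0+0+0+0+0+0+0+0+1+0+0+0+0+1+1+0 mod 2 = 1
  s[4] = (0000000000000001111111111111111)·(1111010001101010001010110000110) mod 2 = 0+0+0+0+0+0+0+0+0+0+0+0+0+0+0+0+0+0+1+0+1+0+1+1+0+0+0+0+1+1+0 mod 2 = 0
Syndrome = 11010
Column 11 of H equals this syndrome → error at bit 11 (1-indexed).
Flip bit 11: 1111010001101010001010110000110 → 1111010001001010001010110000110
Extract data bits at positions {3,5,6,7,9,10,11,12,13,14,15,17,18,19,20,21,22,23,24,25,26,27,28,29,30,31}: 10100100101001010110000110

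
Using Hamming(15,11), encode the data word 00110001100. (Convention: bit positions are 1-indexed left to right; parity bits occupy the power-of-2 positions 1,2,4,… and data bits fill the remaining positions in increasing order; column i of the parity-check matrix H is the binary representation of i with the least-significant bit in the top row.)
Codeword c = d · G (mod 2), d = 00110001100:
  c[0] = d·G[:,0] = (00110001100)·(11011010101) mod 2 = 0+0+0+1+0+0+0+0+1+0+0 mod 2 = 0
  c[1] = d·G[:,1] = (00110001100)·(10110110011) mod 2 = 0+0+1+1+0+0+0+0+0+0+0 mod 2 = 0
  c[2] = d·G[:,2] = (00110001100)·(10000000000) mod 2 = 0+0+0+0+0+0+0+0+0+0+0 mod 2 = 0
  c[3] = d·G[:,3] = (00110001100)·(01110001111) mod 2 = 0+0+1+1+0+0+0+1+1+0+0 mod 2 = 0
  c[4] = d·G[:,4] = (00110001100)·(01000000000) mod 2 = 0+0+0+0+0+0+0+0+0+0+0 mod 2 = 0
  c[5] = d·G[:,5] = (00110001100)·(00100000000) mod 2 = 0+0+1+0+0+0+0+0+0+0+0 mod 2 = 1
  c[6] = d·G[:,6] = (00110001100)·(00010000000) mod 2 = 0+0+0+1+0+0+0+0+0+0+0 mod 2 = 1
  c[7] = d·G[:,7] = (00110001100)·(00001111111) mod 2 = 0+0+0+0+0+0+0+1+1+0+0 mod 2 = 0
  c[8] = d·G[:,8] = (00110001100)·(00001000000) mod 2 = 0+0+0+0+0+0+0+0+0+0+0 mod 2 = 0
  c[9] = d·G[:,9] = (00110001100)·(00000100000) mod 2 = 0+0+0+0+0+0+0+0+0+0+0 mod 2 = 0
  c[10] = d·G[:,10] = (00110001100)·(00000010000) mod 2 = 0+0+0+0+0+0+0+0+0+0+0 mod 2 = 0
  c[11] = d·G[:,11] = (00110001100)·(00000001000) mod 2 = 0+0+0+0+0+0+0+1+0+0+0 mod 2 = 1
  c[12] = d·G[:,12] = (00110001100)·(00000000100) mod 2 = 0+0+0+0+0+0+0+0+1+0+0 mod 2 = 1
  c[13] = d·G[:,13] = (00110001100)·(00000000010) mod 2 = 0+0+0+0+0+0+0+0+0+0+0 mod 2 = 0
  c[14] = d·G[:,14] = (00110001100)·(00000000001) mod 2 = 0+0+0+0+0+0+0+0+0+0+0 mod 2 = 0
Codeword = 000001100001100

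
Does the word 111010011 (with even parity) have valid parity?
Sum of all bits: 1+1+1+0+1+0+0+1+1 = 6; 6 mod 2 = 0. Result is 0 → valid parity.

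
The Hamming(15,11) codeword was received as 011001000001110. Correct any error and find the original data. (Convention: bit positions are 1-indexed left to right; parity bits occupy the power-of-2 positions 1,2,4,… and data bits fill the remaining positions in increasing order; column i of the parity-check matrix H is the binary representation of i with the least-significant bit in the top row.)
Syndrome s = H · r^T (mod 2), r = 011001000001110:
  s[0] = (101010101010101)·(011001000001110) mod 2 = 0+0+1+0+0+0+0+0+0+0+0+0+1+0+0 mod 2 = 0
  s[1] = (011001100110011)·(011001000001110) mod 2 = 0+1+1+0+0+1+0+0+0+0+0+0+0+1+0 mod 2 = 0
  s[2] = (000111100001111)·(011001000001110) mod 2 = 0+0+0+0+0+1+0+0+0+0+0+1+1+1+0 mod 2 = 0
  s[3] = (000000011111111)·(011001000001110) mod 2 = 0+0+0+0+0+0+0+0+0+0+0+1+1+1+0 mod 2 = 1
Syndrome = 0001
Column 8 of H equals this syndrome → error at bit 8 (1-indexed).
Flip bit 8: 011001000001110 → 011001010001110
Extract data bits at positions {3,5,6,7,9,10,11,12,13,14,15}: 10100001110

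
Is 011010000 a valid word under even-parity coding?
Sum of all bits: 0+1+1+0+1+0+0+0+0 = 3; 3 mod 2 = 1. Result is 1 → parity error detected.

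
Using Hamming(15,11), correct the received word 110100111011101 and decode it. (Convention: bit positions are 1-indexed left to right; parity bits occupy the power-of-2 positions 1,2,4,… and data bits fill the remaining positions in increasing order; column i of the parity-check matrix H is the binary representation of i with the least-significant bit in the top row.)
Syndrome s = H · r^T (mod 2), r = 110100111011101:
  s[0] = (101010101010101)·(110100111011101) mod 2 = 1+0+0+0+0+0+1+0+1+0+1+0+1+0+1 mod 2 = 0
  s[1] = (011001100110011)·(110100111011101) mod 2 = 0+1+0+0+0+0+1+0+0+0+1+0+0+0+1 mod 2 = 0
  s[2] = (000111100001111)·(110100111011101) mod 2 = 0+0+0+1+0+0+1+0+0+0+0+1+1+0+1 mod 2 = 1
  s[3] = (000000011111111)·(110100111011101) mod 2 = 0+0+0+0+0+0+0+1+1+0+1+1+1+0+1 mod 2 = 0
Syndrome = 0010
Column 4 of H equals this syndrome → error at bit 4 (1-indexed).
Flip bit 4: 110100111011101 → 110000111011101
Extract data bits at positions {3,5,6,7,9,10,11,12,13,14,15}: 00011011101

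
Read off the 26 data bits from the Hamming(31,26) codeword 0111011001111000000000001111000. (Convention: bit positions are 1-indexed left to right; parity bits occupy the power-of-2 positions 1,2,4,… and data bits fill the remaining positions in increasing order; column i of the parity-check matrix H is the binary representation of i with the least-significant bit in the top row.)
Parity bits occupy power-of-2 positions; data bits are at positions {3,5,6,7,9,10,11,12,13,14,15,17,18,19,20,21,22,23,24,25,26,27,28,29,30,31} (1-indexed).
Extract: c[3]=1 c[5]=0 c[6]=1 c[7]=1 c[9]=0 c[10]=1 c[11]=1 c[12]=1 c[13]=1 c[14]=0 c[15]=0 c[17]=0 c[18]=0 c[19]=0 c[20]=0 c[21]=0 c[22]=0 c[23]=0 c[24]=0 c[25]=1 c[26]=1 c[27]=1 c[28]=1 c[29]=0 c[30]=0 c[31]=0
Data = 10110111100000000001111000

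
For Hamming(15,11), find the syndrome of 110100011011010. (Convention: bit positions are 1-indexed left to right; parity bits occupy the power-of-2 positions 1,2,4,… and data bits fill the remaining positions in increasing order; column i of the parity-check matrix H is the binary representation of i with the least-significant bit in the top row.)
Syndrome s = H · r^T (mod 2), r = 110100011011010:
  s[0] = (101010101010101)·(110100011011010) mod 2 = 1+0+0+0+0+0+0+0+1+0+1+0+0+0+0 mod 2 = 1
  s[1] = (011001100110011)·(110100011011010) mod 2 = 0+1+0+0+0+0+0+0+0+0+1+0+0+1+0 mod 2 = 1
  s[2] = (000111100001111)·(110100011011010) mod 2 = 0+0+0+1+0+0+0+0+0+0+0+1+0+1+0 mod 2 = 1
  s[3] = (000000011111111)·(110100011011010) mod 2 = 0+0+0+0+0+0+0+1+1+0+1+1+0+1+0 mod 2 = 1
Syndrome = 1111
Non-zero syndrome: error at position 15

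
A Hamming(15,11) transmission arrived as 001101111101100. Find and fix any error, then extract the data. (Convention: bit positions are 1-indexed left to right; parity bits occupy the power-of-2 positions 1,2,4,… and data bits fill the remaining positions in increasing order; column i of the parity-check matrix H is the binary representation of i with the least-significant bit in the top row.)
Syndrome s = H · r^T (mod 2), r = 001101111101100:
  s[0] = (101010101010101)·(001101111101100) mod 2 = 0+0+1+0+0+0+1+0+1+0+0+0+1+0+0 mod 2 = 0
  s[1] = (011001100110011)·(001101111101100) mod 2 = 0+0+1+0+0+1+1+0+0+1+0+0+0+0+0 mod 2 = 0
  s[2] = (000111100001111)·(001101111101100) mod 2 = 0+0+0+1+0+1+1+0+0+0+0+1+1+0+0 mod 2 = 1
  s[3] = (000000011111111)·(001101111101100) mod 2 = 0+0+0+0+0+0+0+1+1+1+0+1+1+0+0 mod 2 = 1
Syndrome = 0011
Column 12 of H equals this syndrome → error at bit 12 (1-indexed).
Flip bit 12: 001101111101100 → 001101111100100
Extract data bits at positions {3,5,6,7,9,10,11,12,13,14,15}: 10111100100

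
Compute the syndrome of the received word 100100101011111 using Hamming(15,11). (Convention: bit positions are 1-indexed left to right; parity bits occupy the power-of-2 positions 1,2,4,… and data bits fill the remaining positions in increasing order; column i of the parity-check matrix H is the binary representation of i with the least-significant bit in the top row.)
Syndrome s = H · r^T (mod 2), r = 100100101011111:
  s[0] = (101010101010101)·(100100101011111) mod 2 = 1+0+0+0+0+0+1+0+1+0+1+0+1+0+1 mod 2 = 0
  s[1] = (011001100110011)·(100100101011111) mod 2 = 0+0+0+0+0+0+1+0+0+0+1+0+0+1+1 mod 2 = 0
  s[2] = (000111100001111)·(100100101011111) mod 2 = 0+0+0+1+0+0+1+0+0+0+0+1+1+1+1 mod 2 = 0
  s[3] = (000000011111111)·(100100101011111) mod 2 = 0+0+0+0+0+0+0+0+1+0+1+1+1+1+1 mod 2 = 0
Syndrome = 0000
s = 0: no error detected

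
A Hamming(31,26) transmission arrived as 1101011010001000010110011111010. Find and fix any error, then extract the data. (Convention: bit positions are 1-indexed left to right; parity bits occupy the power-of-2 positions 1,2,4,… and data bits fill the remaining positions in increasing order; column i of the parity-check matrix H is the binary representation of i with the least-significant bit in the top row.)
Syndrome s = H · r^T (mod 2), r = 1101011010001000010110011111010:
  s[0] = (1010101010101010101010101010101)·(1101011010001000010110011111010) mod 2 = 1+0+0+0+0+0+1+0+1+0+0+0+1+0+0+0+0+0+0+0+1+0+0+0+1+0+1+0+0+0+0 mod 2 = 1
  s[1] = (0110011001100110011001100110011)·(1101011010001000010110011111010) mod 2 = 0+1+0+0+0+1+1+0+0+0+0+0+0+0+0+0+0+1+0+0+0+0+0+0+0+1+1+0+0+1+0 mod 2 = 1
  s[2] = (0001111000011110000111100001111)·(1101011010001000010110011111010) mod 2 = 0+0+0+1+0+1+1+0+0+0+0+0+1+0+0+0+0+0+0+1+1+0+0+0+0+0+0+1+0+1+0 mod 2 = 0
  s[3] = (0000000111111110000000011111111)·(1101011010001000010110011111010) mod 2 = 0+0+0+0+0+0+0+0+1+0+0+0+1+0+0+0+0+0+0+0+0+0+0+1+1+1+1+1+0+1+0 mod 2 = 0
  s[4] = (0000000000000001111111111111111)·(1101011010001000010110011111010) mod 2 = 0+0+0+0+0+0+0+0+0+0+0+0+0+0+0+0+0+1+0+1+1+0+0+1+1+1+1+1+0+1+0 mod 2 = 1
Syndrome = 11001
Column 19 of H equals this syndrome → error at bit 19 (1-indexed).
Flip bit 19: 1101011010001000010110011111010 → 1101011010001000011110011111010
Extract data bits at positions {3,5,6,7,9,10,11,12,13,14,15,17,18,19,20,21,22,23,24,25,26,27,28,29,30,31}: 00111000100011110011111010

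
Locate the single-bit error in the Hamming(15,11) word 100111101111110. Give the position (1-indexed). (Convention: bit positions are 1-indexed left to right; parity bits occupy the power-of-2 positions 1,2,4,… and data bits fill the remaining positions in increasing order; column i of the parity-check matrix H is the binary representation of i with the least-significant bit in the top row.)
Syndrome s = H · r^T (mod 2), r = 100111101111110:
  s[0] = (101010101010101)·(100111101111110) mod 2 = 1+0+0+0+1+0+1+0+1+0+1+0+1+0+0 mod 2 = 0
  s[1] = (011001100110011)·(100111101111110) mod 2 = 0+0+0+0+0+1+1+0+0+1+1+0+0+1+0 mod 2 = 1
  s[2] = (000111100001111)·(100111101111110) mod 2 = 0+0+0+1+1+1+1+0+0+0+0+1+1+1+0 mod 2 = 1
  s[3] = (000000011111111)·(100111101111110) mod 2 = 0+0+0+0+0+0+0+0+1+1+1+1+1+1+0 mod 2 = 0
Syndrome = 0110
Column i of H is the binary representation of i, so the syndrome is the binary index of the flipped bit.
Read s = 0110 with s[0] as LSB: 0·2^0 + 1·2^1 + 1·2^2 + 0·2^3 = 6.
Error is at bit position 6.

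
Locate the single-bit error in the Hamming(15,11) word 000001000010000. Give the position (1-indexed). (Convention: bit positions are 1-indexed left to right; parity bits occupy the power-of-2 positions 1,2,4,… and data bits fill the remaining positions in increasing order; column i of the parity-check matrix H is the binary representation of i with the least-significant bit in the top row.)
Syndrome s = H · r^T (mod 2), r = 000001000010000:
  s[0] = (101010101010101)·(000001000010000) mod 2 = 0+0+0+0+0+0+0+0+0+0+1+0+0+0+0 mod 2 = 1
  s[1] = (011001100110011)·(000001000010000) mod 2 = 0+0+0+0+0+1+0+0+0+0+1+0+0+0+0 mod 2 = 0
  s[2] = (000111100001111)·(000001000010000) mod 2 = 0+0+0+0+0+1+0+0+0+0+0+0+0+0+0 mod 2 = 1
  s[3] = (000000011111111)·(000001000010000) mod 2 = 0+0+0+0+0+0+0+0+0+0+1+0+0+0+0 mod 2 = 1
Syndrome = 1011
Column i of H is the binary representation of i, so the syndrome is the binary index of the flipped bit.
Read s = 1011 with s[0] as LSB: 1·2^0 + 0·2^1 + 1·2^2 + 1·2^3 = 13.
Error is at bit position 13.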